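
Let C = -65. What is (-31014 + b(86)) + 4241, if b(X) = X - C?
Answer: -26622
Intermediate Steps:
b(X) = 65 + X (b(X) = X - 1*(-65) = X + 65 = 65 + X)
(-31014 + b(86)) + 4241 = (-31014 + (65 + 86)) + 4241 = (-31014 + 151) + 4241 = -30863 + 4241 = -26622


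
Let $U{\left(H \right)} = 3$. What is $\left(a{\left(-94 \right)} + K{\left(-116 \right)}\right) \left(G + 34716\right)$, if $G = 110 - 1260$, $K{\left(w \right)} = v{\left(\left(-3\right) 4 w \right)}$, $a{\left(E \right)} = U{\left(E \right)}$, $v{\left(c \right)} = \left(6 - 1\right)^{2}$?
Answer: $939848$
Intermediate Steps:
$v{\left(c \right)} = 25$ ($v{\left(c \right)} = 5^{2} = 25$)
$a{\left(E \right)} = 3$
$K{\left(w \right)} = 25$
$G = -1150$ ($G = 110 - 1260 = -1150$)
$\left(a{\left(-94 \right)} + K{\left(-116 \right)}\right) \left(G + 34716\right) = \left(3 + 25\right) \left(-1150 + 34716\right) = 28 \cdot 33566 = 939848$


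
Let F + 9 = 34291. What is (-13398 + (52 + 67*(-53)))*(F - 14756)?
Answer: -329930822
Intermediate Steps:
F = 34282 (F = -9 + 34291 = 34282)
(-13398 + (52 + 67*(-53)))*(F - 14756) = (-13398 + (52 + 67*(-53)))*(34282 - 14756) = (-13398 + (52 - 3551))*19526 = (-13398 - 3499)*19526 = -16897*19526 = -329930822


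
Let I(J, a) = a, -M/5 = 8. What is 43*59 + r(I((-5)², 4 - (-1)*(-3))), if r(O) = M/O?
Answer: 2497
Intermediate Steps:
M = -40 (M = -5*8 = -40)
r(O) = -40/O
43*59 + r(I((-5)², 4 - (-1)*(-3))) = 43*59 - 40/(4 - (-1)*(-3)) = 2537 - 40/(4 - 1*3) = 2537 - 40/(4 - 3) = 2537 - 40/1 = 2537 - 40*1 = 2537 - 40 = 2497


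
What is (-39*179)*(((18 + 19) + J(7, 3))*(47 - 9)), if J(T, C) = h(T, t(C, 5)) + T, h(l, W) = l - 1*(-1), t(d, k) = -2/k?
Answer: -13794456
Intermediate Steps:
h(l, W) = 1 + l (h(l, W) = l + 1 = 1 + l)
J(T, C) = 1 + 2*T (J(T, C) = (1 + T) + T = 1 + 2*T)
(-39*179)*(((18 + 19) + J(7, 3))*(47 - 9)) = (-39*179)*(((18 + 19) + (1 + 2*7))*(47 - 9)) = -6981*(37 + (1 + 14))*38 = -6981*(37 + 15)*38 = -363012*38 = -6981*1976 = -13794456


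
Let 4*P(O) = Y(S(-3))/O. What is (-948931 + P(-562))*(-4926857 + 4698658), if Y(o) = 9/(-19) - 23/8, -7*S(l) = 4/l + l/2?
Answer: 73992596173842933/341696 ≈ 2.1655e+11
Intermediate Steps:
S(l) = -4/(7*l) - l/14 (S(l) = -(4/l + l/2)/7 = -(l/2 + 4/l)/7 = -4/(7*l) - l/14)
Y(o) = -509/152 (Y(o) = 9*(-1/19) - 23*⅛ = -9/19 - 23/8 = -509/152)
P(O) = -509/(608*O) (P(O) = (-509/(152*O))/4 = -509/(608*O))
(-948931 + P(-562))*(-4926857 + 4698658) = (-948931 - 509/608/(-562))*(-4926857 + 4698658) = (-948931 - 509/608*(-1/562))*(-228199) = (-948931 + 509/341696)*(-228199) = -324245926467/341696*(-228199) = 73992596173842933/341696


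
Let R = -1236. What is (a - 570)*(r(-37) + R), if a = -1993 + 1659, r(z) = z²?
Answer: -120232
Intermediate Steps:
a = -334
(a - 570)*(r(-37) + R) = (-334 - 570)*((-37)² - 1236) = -904*(1369 - 1236) = -904*133 = -120232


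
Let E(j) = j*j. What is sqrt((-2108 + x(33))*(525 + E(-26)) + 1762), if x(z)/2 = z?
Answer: 2*I*sqrt(612670) ≈ 1565.5*I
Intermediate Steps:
E(j) = j**2
x(z) = 2*z
sqrt((-2108 + x(33))*(525 + E(-26)) + 1762) = sqrt((-2108 + 2*33)*(525 + (-26)**2) + 1762) = sqrt((-2108 + 66)*(525 + 676) + 1762) = sqrt(-2042*1201 + 1762) = sqrt(-2452442 + 1762) = sqrt(-2450680) = 2*I*sqrt(612670)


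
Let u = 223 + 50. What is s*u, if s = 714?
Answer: 194922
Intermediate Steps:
u = 273
s*u = 714*273 = 194922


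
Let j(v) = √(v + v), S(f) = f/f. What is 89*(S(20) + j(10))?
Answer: 89 + 178*√5 ≈ 487.02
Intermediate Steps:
S(f) = 1
j(v) = √2*√v (j(v) = √(2*v) = √2*√v)
89*(S(20) + j(10)) = 89*(1 + √2*√10) = 89*(1 + 2*√5) = 89 + 178*√5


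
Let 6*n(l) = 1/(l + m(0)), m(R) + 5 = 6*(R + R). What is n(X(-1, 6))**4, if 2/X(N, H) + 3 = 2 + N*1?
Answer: 1/1679616 ≈ 5.9537e-7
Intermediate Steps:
m(R) = -5 + 12*R (m(R) = -5 + 6*(R + R) = -5 + 6*(2*R) = -5 + 12*R)
X(N, H) = 2/(-1 + N) (X(N, H) = 2/(-3 + (2 + N*1)) = 2/(-3 + (2 + N)) = 2/(-1 + N))
n(l) = 1/(6*(-5 + l)) (n(l) = 1/(6*(l + (-5 + 12*0))) = 1/(6*(l + (-5 + 0))) = 1/(6*(l - 5)) = 1/(6*(-5 + l)))
n(X(-1, 6))**4 = (1/(6*(-5 + 2/(-1 - 1))))**4 = (1/(6*(-5 + 2/(-2))))**4 = (1/(6*(-5 + 2*(-1/2))))**4 = (1/(6*(-5 - 1)))**4 = ((1/6)/(-6))**4 = ((1/6)*(-1/6))**4 = (-1/36)**4 = 1/1679616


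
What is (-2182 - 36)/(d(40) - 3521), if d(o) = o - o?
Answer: 2218/3521 ≈ 0.62993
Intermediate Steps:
d(o) = 0
(-2182 - 36)/(d(40) - 3521) = (-2182 - 36)/(0 - 3521) = -2218/(-3521) = -2218*(-1/3521) = 2218/3521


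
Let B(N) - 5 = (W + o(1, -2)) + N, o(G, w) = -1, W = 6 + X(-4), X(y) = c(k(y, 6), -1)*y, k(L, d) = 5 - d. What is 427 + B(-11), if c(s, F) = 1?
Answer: 422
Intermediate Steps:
X(y) = y (X(y) = 1*y = y)
W = 2 (W = 6 - 4 = 2)
B(N) = 6 + N (B(N) = 5 + ((2 - 1) + N) = 5 + (1 + N) = 6 + N)
427 + B(-11) = 427 + (6 - 11) = 427 - 5 = 422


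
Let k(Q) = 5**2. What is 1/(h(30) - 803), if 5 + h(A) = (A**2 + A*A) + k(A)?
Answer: 1/1017 ≈ 0.00098328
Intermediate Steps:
k(Q) = 25
h(A) = 20 + 2*A**2 (h(A) = -5 + ((A**2 + A*A) + 25) = -5 + ((A**2 + A**2) + 25) = -5 + (2*A**2 + 25) = -5 + (25 + 2*A**2) = 20 + 2*A**2)
1/(h(30) - 803) = 1/((20 + 2*30**2) - 803) = 1/((20 + 2*900) - 803) = 1/((20 + 1800) - 803) = 1/(1820 - 803) = 1/1017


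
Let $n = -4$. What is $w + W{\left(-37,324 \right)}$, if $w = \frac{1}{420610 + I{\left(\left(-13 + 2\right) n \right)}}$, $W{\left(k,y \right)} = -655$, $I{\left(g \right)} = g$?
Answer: $- \frac{275528369}{420654} \approx -655.0$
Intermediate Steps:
$w = \frac{1}{420654}$ ($w = \frac{1}{420610 + \left(-13 + 2\right) \left(-4\right)} = \frac{1}{420610 - -44} = \frac{1}{420610 + 44} = \frac{1}{420654} \approx 2.3773 \cdot 10^{-6}$)
$w + W{\left(-37,324 \right)} = \frac{1}{420654} - 655 = - \frac{275528369}{420654}$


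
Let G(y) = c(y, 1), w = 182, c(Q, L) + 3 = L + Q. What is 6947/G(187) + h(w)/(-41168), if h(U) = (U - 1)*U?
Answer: 139949913/3808040 ≈ 36.751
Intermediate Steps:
c(Q, L) = -3 + L + Q (c(Q, L) = -3 + (L + Q) = -3 + L + Q)
G(y) = -2 + y (G(y) = -3 + 1 + y = -2 + y)
h(U) = U*(-1 + U) (h(U) = (-1 + U)*U = U*(-1 + U))
6947/G(187) + h(w)/(-41168) = 6947/(-2 + 187) + (182*(-1 + 182))/(-41168) = 6947/185 + (182*181)*(-1/41168) = 6947*(1/185) + 32942*(-1/41168) = 6947/185 - 16471/20584 = 139949913/3808040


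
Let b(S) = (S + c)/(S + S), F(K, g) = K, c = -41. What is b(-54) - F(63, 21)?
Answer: -6709/108 ≈ -62.120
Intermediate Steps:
b(S) = (-41 + S)/(2*S) (b(S) = (S - 41)/(S + S) = (-41 + S)/((2*S)) = (-41 + S)*(1/(2*S)) = (-41 + S)/(2*S))
b(-54) - F(63, 21) = (½)*(-41 - 54)/(-54) - 1*63 = (½)*(-1/54)*(-95) - 63 = 95/108 - 63 = -6709/108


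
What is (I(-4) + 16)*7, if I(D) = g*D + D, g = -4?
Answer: 196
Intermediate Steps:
I(D) = -3*D (I(D) = -4*D + D = -3*D)
(I(-4) + 16)*7 = (-3*(-4) + 16)*7 = (12 + 16)*7 = 28*7 = 196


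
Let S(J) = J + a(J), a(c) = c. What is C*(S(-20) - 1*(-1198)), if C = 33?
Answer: 38214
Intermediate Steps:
S(J) = 2*J (S(J) = J + J = 2*J)
C*(S(-20) - 1*(-1198)) = 33*(2*(-20) - 1*(-1198)) = 33*(-40 + 1198) = 33*1158 = 38214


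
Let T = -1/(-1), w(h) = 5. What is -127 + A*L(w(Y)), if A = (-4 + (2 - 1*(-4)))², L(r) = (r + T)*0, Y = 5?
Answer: -127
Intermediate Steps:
T = 1 (T = -1*(-1) = 1)
L(r) = 0 (L(r) = (r + 1)*0 = (1 + r)*0 = 0)
A = 4 (A = (-4 + (2 + 4))² = (-4 + 6)² = 2² = 4)
-127 + A*L(w(Y)) = -127 + 4*0 = -127 + 0 = -127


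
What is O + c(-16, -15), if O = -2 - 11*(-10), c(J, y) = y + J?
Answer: 77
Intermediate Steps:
c(J, y) = J + y
O = 108 (O = -2 + 110 = 108)
O + c(-16, -15) = 108 + (-16 - 15) = 108 - 31 = 77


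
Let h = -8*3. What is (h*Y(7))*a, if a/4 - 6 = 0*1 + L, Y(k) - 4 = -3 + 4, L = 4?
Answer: -4800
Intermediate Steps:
Y(k) = 5 (Y(k) = 4 + (-3 + 4) = 4 + 1 = 5)
h = -24
a = 40 (a = 24 + 4*(0*1 + 4) = 24 + 4*(0 + 4) = 24 + 4*4 = 24 + 16 = 40)
(h*Y(7))*a = -24*5*40 = -120*40 = -4800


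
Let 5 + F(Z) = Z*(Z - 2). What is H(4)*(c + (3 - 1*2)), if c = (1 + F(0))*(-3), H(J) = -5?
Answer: -65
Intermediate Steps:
F(Z) = -5 + Z*(-2 + Z) (F(Z) = -5 + Z*(Z - 2) = -5 + Z*(-2 + Z))
c = 12 (c = (1 + (-5 + 0² - 2*0))*(-3) = (1 + (-5 + 0 + 0))*(-3) = (1 - 5)*(-3) = -4*(-3) = 12)
H(4)*(c + (3 - 1*2)) = -5*(12 + (3 - 1*2)) = -5*(12 + (3 - 2)) = -5*(12 + 1) = -5*13 = -65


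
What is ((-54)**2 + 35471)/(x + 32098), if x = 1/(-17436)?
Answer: 669315732/559660727 ≈ 1.1959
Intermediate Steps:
x = -1/17436 ≈ -5.7353e-5
((-54)**2 + 35471)/(x + 32098) = ((-54)**2 + 35471)/(-1/17436 + 32098) = (2916 + 35471)/(559660727/17436) = 38387*(17436/559660727) = 669315732/559660727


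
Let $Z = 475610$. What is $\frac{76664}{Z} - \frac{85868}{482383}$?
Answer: $- \frac{1929134584}{114713089315} \approx -0.016817$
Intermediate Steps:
$\frac{76664}{Z} - \frac{85868}{482383} = \frac{76664}{475610} - \frac{85868}{482383} = 76664 \cdot \frac{1}{475610} - \frac{85868}{482383} = \frac{38332}{237805} - \frac{85868}{482383} = - \frac{1929134584}{114713089315}$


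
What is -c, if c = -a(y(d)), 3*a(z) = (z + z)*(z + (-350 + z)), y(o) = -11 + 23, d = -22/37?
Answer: -2608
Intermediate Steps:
d = -22/37 (d = -22*1/37 = -22/37 ≈ -0.59459)
y(o) = 12
a(z) = 2*z*(-350 + 2*z)/3 (a(z) = ((z + z)*(z + (-350 + z)))/3 = ((2*z)*(-350 + 2*z))/3 = (2*z*(-350 + 2*z))/3 = 2*z*(-350 + 2*z)/3)
c = 2608 (c = -4*12*(-175 + 12)/3 = -4*12*(-163)/3 = -1*(-2608) = 2608)
-c = -1*2608 = -2608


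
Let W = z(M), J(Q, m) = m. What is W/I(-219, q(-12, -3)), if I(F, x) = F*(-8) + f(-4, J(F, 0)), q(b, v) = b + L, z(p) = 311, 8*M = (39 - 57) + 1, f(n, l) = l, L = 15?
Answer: 311/1752 ≈ 0.17751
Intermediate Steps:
M = -17/8 (M = ((39 - 57) + 1)/8 = (-18 + 1)/8 = (1/8)*(-17) = -17/8 ≈ -2.1250)
q(b, v) = 15 + b (q(b, v) = b + 15 = 15 + b)
I(F, x) = -8*F (I(F, x) = F*(-8) + 0 = -8*F + 0 = -8*F)
W = 311
W/I(-219, q(-12, -3)) = 311/((-8*(-219))) = 311/1752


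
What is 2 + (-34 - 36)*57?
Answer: -3988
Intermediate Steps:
2 + (-34 - 36)*57 = 2 - 70*57 = 2 - 3990 = -3988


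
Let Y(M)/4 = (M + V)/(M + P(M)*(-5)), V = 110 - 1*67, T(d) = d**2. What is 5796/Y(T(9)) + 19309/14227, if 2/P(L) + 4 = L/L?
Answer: 1740919489/1764148 ≈ 986.83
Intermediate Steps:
P(L) = -2/3 (P(L) = 2/(-4 + L/L) = 2/(-4 + 1) = 2/(-3) = 2*(-1/3) = -2/3)
V = 43 (V = 110 - 67 = 43)
Y(M) = 4*(43 + M)/(10/3 + M) (Y(M) = 4*((M + 43)/(M - 2/3*(-5))) = 4*((43 + M)/(M + 10/3)) = 4*((43 + M)/(10/3 + M)) = 4*(43 + M)/(10/3 + M))
5796/Y(T(9)) + 19309/14227 = 5796/((12*(43 + 9**2)/(10 + 3*9**2))) + 19309/14227 = 5796/((12*(43 + 81)/(10 + 3*81))) + 19309*(1/14227) = 5796/((12*124/(10 + 243))) + 19309/14227 = 5796/((12*124/253)) + 19309/14227 = 5796/((12*(1/253)*124)) + 19309/14227 = 5796/(1488/253) + 19309/14227 = 5796*(253/1488) + 19309/14227 = 122199/124 + 19309/14227 = 1740919489/1764148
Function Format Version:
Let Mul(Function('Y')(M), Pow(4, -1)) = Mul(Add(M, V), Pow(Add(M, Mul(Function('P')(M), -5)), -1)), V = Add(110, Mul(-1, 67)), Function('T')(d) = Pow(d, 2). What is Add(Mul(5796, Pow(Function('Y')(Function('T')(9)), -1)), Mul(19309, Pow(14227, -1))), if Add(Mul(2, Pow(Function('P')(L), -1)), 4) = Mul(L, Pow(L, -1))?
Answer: Rational(1740919489, 1764148) ≈ 986.83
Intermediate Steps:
Function('P')(L) = Rational(-2, 3) (Function('P')(L) = Mul(2, Pow(Add(-4, Mul(L, Pow(L, -1))), -1)) = Mul(2, Pow(Add(-4, 1), -1)) = Mul(2, Pow(-3, -1)) = Mul(2, Rational(-1, 3)) = Rational(-2, 3))
V = 43 (V = Add(110, -67) = 43)
Function('Y')(M) = Mul(4, Pow(Add(Rational(10, 3), M), -1), Add(43, M)) (Function('Y')(M) = Mul(4, Mul(Add(M, 43), Pow(Add(M, Mul(Rational(-2, 3), -5)), -1))) = Mul(4, Mul(Add(43, M), Pow(Add(M, Rational(10, 3)), -1))) = Mul(4, Mul(Add(43, M), Pow(Add(Rational(10, 3), M), -1))) = Mul(4, Mul(Pow(Add(Rational(10, 3), M), -1), Add(43, M))) = Mul(4, Pow(Add(Rational(10, 3), M), -1), Add(43, M)))
Add(Mul(5796, Pow(Function('Y')(Function('T')(9)), -1)), Mul(19309, Pow(14227, -1))) = Add(Mul(5796, Pow(Mul(12, Pow(Add(10, Mul(3, Pow(9, 2))), -1), Add(43, Pow(9, 2))), -1)), Mul(19309, Pow(14227, -1))) = Add(Mul(5796, Pow(Mul(12, Pow(Add(10, Mul(3, 81)), -1), Add(43, 81)), -1)), Mul(19309, Rational(1, 14227))) = Add(Mul(5796, Pow(Mul(12, Pow(Add(10, 243), -1), 124), -1)), Rational(19309, 14227)) = Add(Mul(5796, Pow(Mul(12, Pow(253, -1), 124), -1)), Rational(19309, 14227)) = Add(Mul(5796, Pow(Mul(12, Rational(1, 253), 124), -1)), Rational(19309, 14227)) = Add(Mul(5796, Pow(Rational(1488, 253), -1)), Rational(19309, 14227)) = Add(Mul(5796, Rational(253, 1488)), Rational(19309, 14227)) = Add(Rational(122199, 124), Rational(19309, 14227)) = Rational(1740919489, 1764148)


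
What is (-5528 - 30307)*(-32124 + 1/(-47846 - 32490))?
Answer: 92479874185275/80336 ≈ 1.1512e+9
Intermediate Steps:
(-5528 - 30307)*(-32124 + 1/(-47846 - 32490)) = -35835*(-32124 + 1/(-80336)) = -35835*(-32124 - 1/80336) = -35835*(-2580713665/80336) = 92479874185275/80336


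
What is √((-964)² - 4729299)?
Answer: I*√3800003 ≈ 1949.4*I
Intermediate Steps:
√((-964)² - 4729299) = √(929296 - 4729299) = √(-3800003) = I*√3800003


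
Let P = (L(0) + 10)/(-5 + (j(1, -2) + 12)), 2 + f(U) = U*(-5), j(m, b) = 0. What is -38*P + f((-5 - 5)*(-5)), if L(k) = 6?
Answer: -2372/7 ≈ -338.86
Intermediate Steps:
f(U) = -2 - 5*U (f(U) = -2 + U*(-5) = -2 - 5*U)
P = 16/7 (P = (6 + 10)/(-5 + (0 + 12)) = 16/(-5 + 12) = 16/7 ≈ 2.2857)
-38*P + f((-5 - 5)*(-5)) = -38*16/7 + (-2 - 5*(-5 - 5)*(-5)) = -608/7 + (-2 - (-50)*(-5)) = -608/7 + (-2 - 5*50) = -608/7 + (-2 - 250) = -608/7 - 252 = -2372/7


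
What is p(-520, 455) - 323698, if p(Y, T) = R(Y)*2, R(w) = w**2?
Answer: 217102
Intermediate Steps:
p(Y, T) = 2*Y**2 (p(Y, T) = Y**2*2 = 2*Y**2)
p(-520, 455) - 323698 = 2*(-520)**2 - 323698 = 2*270400 - 323698 = 540800 - 323698 = 217102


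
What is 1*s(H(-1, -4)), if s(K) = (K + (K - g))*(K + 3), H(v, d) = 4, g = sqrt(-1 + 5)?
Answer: 42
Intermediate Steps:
g = 2 (g = sqrt(4) = 2)
s(K) = (-2 + 2*K)*(3 + K) (s(K) = (K + (K - 1*2))*(K + 3) = (K + (K - 2))*(3 + K) = (K + (-2 + K))*(3 + K) = (-2 + 2*K)*(3 + K))
1*s(H(-1, -4)) = 1*(-6 + 2*4**2 + 4*4) = 1*(-6 + 2*16 + 16) = 1*(-6 + 32 + 16) = 1*42 = 42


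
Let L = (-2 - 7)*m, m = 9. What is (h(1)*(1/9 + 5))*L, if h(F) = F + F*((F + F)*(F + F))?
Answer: -2070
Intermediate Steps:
L = -81 (L = (-2 - 7)*9 = -9*9 = -81)
h(F) = F + 4*F³ (h(F) = F + F*((2*F)*(2*F)) = F + F*(4*F²) = F + 4*F³)
(h(1)*(1/9 + 5))*L = ((1 + 4*1³)*(1/9 + 5))*(-81) = ((1 + 4*1)*(⅑ + 5))*(-81) = ((1 + 4)*(46/9))*(-81) = (5*(46/9))*(-81) = (230/9)*(-81) = -2070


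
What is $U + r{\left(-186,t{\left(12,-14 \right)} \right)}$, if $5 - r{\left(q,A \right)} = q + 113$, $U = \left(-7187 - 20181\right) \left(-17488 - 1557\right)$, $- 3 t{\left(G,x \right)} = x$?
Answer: $521223638$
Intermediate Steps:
$t{\left(G,x \right)} = - \frac{x}{3}$
$U = 521223560$ ($U = \left(-27368\right) \left(-19045\right) = 521223560$)
$r{\left(q,A \right)} = -108 - q$ ($r{\left(q,A \right)} = 5 - \left(q + 113\right) = 5 - \left(113 + q\right) = -108 - q$)
$U + r{\left(-186,t{\left(12,-14 \right)} \right)} = 521223560 - -78 = 521223560 + \left(-108 + 186\right) = 521223560 + 78 = 521223638$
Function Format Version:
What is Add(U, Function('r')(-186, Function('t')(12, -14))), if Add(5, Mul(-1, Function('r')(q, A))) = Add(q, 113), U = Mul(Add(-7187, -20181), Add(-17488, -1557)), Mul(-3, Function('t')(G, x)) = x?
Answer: 521223638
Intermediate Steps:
Function('t')(G, x) = Mul(Rational(-1, 3), x)
U = 521223560 (U = Mul(-27368, -19045) = 521223560)
Function('r')(q, A) = Add(-108, Mul(-1, q)) (Function('r')(q, A) = Add(5, Mul(-1, Add(q, 113))) = Add(5, Mul(-1, Add(113, q))) = Add(5, Add(-113, Mul(-1, q))) = Add(-108, Mul(-1, q)))
Add(U, Function('r')(-186, Function('t')(12, -14))) = Add(521223560, Add(-108, Mul(-1, -186))) = Add(521223560, Add(-108, 186)) = Add(521223560, 78) = 521223638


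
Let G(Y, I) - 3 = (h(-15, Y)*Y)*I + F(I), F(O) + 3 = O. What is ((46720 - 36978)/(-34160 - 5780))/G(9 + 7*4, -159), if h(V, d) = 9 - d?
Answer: -4871/3286363050 ≈ -1.4822e-6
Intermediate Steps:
F(O) = -3 + O
G(Y, I) = I + I*Y*(9 - Y) (G(Y, I) = 3 + (((9 - Y)*Y)*I + (-3 + I)) = 3 + ((Y*(9 - Y))*I + (-3 + I)) = 3 + (I*Y*(9 - Y) + (-3 + I)) = 3 + (-3 + I + I*Y*(9 - Y)) = I + I*Y*(9 - Y))
((46720 - 36978)/(-34160 - 5780))/G(9 + 7*4, -159) = ((46720 - 36978)/(-34160 - 5780))/((-159*(1 - (9 + 7*4)*(-9 + (9 + 7*4))))) = (9742/(-39940))/((-159*(1 - (9 + 28)*(-9 + (9 + 28))))) = (9742*(-1/39940))/((-159*(1 - 1*37*(-9 + 37)))) = -4871*(-1/(159*(1 - 1*37*28)))/19970 = -4871*(-1/(159*(1 - 1036)))/19970 = -4871/(19970*((-159*(-1035)))) = -4871/19970/164565 = -4871/19970*1/164565 = -4871/3286363050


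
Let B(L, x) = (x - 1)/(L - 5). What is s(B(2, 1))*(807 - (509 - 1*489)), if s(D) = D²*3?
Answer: 0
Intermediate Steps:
B(L, x) = (-1 + x)/(-5 + L)
s(D) = 3*D²
s(B(2, 1))*(807 - (509 - 1*489)) = (3*((-1 + 1)/(-5 + 2))²)*(807 - (509 - 1*489)) = (3*(0/(-3))²)*(807 - (509 - 489)) = (3*(-⅓*0)²)*(807 - 1*20) = (3*0²)*(807 - 20) = (3*0)*787 = 0*787 = 0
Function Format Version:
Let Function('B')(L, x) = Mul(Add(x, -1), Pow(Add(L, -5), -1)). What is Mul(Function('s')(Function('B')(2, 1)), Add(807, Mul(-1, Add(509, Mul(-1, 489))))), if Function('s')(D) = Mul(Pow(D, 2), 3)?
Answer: 0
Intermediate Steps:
Function('B')(L, x) = Mul(Pow(Add(-5, L), -1), Add(-1, x)) (Function('B')(L, x) = Mul(Add(-1, x), Pow(Add(-5, L), -1)) = Mul(Pow(Add(-5, L), -1), Add(-1, x)))
Function('s')(D) = Mul(3, Pow(D, 2))
Mul(Function('s')(Function('B')(2, 1)), Add(807, Mul(-1, Add(509, Mul(-1, 489))))) = Mul(Mul(3, Pow(Mul(Pow(Add(-5, 2), -1), Add(-1, 1)), 2)), Add(807, Mul(-1, Add(509, Mul(-1, 489))))) = Mul(Mul(3, Pow(Mul(Pow(-3, -1), 0), 2)), Add(807, Mul(-1, Add(509, -489)))) = Mul(Mul(3, Pow(Mul(Rational(-1, 3), 0), 2)), Add(807, Mul(-1, 20))) = Mul(Mul(3, Pow(0, 2)), Add(807, -20)) = Mul(Mul(3, 0), 787) = Mul(0, 787) = 0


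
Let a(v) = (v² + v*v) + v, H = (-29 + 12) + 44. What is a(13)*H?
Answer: 9477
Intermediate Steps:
H = 27 (H = -17 + 44 = 27)
a(v) = v + 2*v² (a(v) = (v² + v²) + v = 2*v² + v = v + 2*v²)
a(13)*H = (13*(1 + 2*13))*27 = (13*(1 + 26))*27 = (13*27)*27 = 351*27 = 9477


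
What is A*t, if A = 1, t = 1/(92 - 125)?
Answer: -1/33 ≈ -0.030303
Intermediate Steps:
t = -1/33 (t = 1/(-33) = -1/33 ≈ -0.030303)
A*t = 1*(-1/33) = -1/33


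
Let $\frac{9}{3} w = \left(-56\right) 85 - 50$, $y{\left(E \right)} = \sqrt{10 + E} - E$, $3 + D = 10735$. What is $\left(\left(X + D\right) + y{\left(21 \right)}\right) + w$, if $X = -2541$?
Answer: $\frac{19700}{3} + \sqrt{31} \approx 6572.2$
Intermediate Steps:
$D = 10732$ ($D = -3 + 10735 = 10732$)
$w = - \frac{4810}{3}$ ($w = \frac{\left(-56\right) 85 - 50}{3} = \frac{-4760 - 50}{3} = \frac{1}{3} \left(-4810\right) = - \frac{4810}{3} \approx -1603.3$)
$\left(\left(X + D\right) + y{\left(21 \right)}\right) + w = \left(\left(-2541 + 10732\right) + \left(\sqrt{10 + 21} - 21\right)\right) - \frac{4810}{3} = \left(8191 - \left(21 - \sqrt{31}\right)\right) - \frac{4810}{3} = \left(8170 + \sqrt{31}\right) - \frac{4810}{3} = \frac{19700}{3} + \sqrt{31}$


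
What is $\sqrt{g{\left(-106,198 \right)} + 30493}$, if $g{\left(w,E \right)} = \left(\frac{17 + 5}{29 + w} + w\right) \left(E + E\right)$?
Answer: $\frac{i \sqrt{568211}}{7} \approx 107.69 i$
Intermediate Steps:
$g{\left(w,E \right)} = 2 E \left(w + \frac{22}{29 + w}\right)$ ($g{\left(w,E \right)} = \left(\frac{22}{29 + w} + w\right) 2 E = \left(w + \frac{22}{29 + w}\right) 2 E = 2 E \left(w + \frac{22}{29 + w}\right)$)
$\sqrt{g{\left(-106,198 \right)} + 30493} = \sqrt{2 \cdot 198 \frac{1}{29 - 106} \left(22 + \left(-106\right)^{2} + 29 \left(-106\right)\right) + 30493} = \sqrt{2 \cdot 198 \frac{1}{-77} \left(22 + 11236 - 3074\right) + 30493} = \sqrt{2 \cdot 198 \left(- \frac{1}{77}\right) 8184 + 30493} = \sqrt{- \frac{294624}{7} + 30493} = \sqrt{- \frac{81173}{7}} = \frac{i \sqrt{568211}}{7}$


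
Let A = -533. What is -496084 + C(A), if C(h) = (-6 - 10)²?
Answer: -495828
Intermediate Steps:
C(h) = 256 (C(h) = (-16)² = 256)
-496084 + C(A) = -496084 + 256 = -495828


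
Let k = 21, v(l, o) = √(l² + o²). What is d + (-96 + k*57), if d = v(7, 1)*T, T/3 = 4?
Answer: 1101 + 60*√2 ≈ 1185.9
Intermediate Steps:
T = 12 (T = 3*4 = 12)
d = 60*√2 (d = √(7² + 1²)*12 = √(49 + 1)*12 = √50*12 = (5*√2)*12 = 60*√2 ≈ 84.853)
d + (-96 + k*57) = 60*√2 + (-96 + 21*57) = 60*√2 + (-96 + 1197) = 60*√2 + 1101 = 1101 + 60*√2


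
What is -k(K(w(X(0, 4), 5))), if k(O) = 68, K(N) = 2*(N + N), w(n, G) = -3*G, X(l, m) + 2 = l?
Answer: -68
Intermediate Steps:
X(l, m) = -2 + l
K(N) = 4*N (K(N) = 2*(2*N) = 4*N)
-k(K(w(X(0, 4), 5))) = -1*68 = -68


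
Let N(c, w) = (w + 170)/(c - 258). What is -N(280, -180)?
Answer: 5/11 ≈ 0.45455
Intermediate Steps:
N(c, w) = (170 + w)/(-258 + c)
-N(280, -180) = -(170 - 180)/(-258 + 280) = -(-10)/22 = -1*(-5/11) = 5/11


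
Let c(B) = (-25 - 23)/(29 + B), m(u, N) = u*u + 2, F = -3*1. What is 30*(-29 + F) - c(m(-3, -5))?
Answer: -4794/5 ≈ -958.80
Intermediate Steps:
F = -3
m(u, N) = 2 + u**2 (m(u, N) = u**2 + 2 = 2 + u**2)
c(B) = -48/(29 + B)
30*(-29 + F) - c(m(-3, -5)) = 30*(-29 - 3) - (-48)/(29 + (2 + (-3)**2)) = 30*(-32) - (-48)/(29 + (2 + 9)) = -960 - (-48)/(29 + 11) = -960 - (-48)/40 = -960 - 1*(-6/5) = -960 + 6/5 = -4794/5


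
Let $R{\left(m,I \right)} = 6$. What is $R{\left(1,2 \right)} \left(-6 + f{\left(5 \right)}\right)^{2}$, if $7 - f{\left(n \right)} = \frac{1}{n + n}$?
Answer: $\frac{243}{50} \approx 4.86$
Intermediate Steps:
$f{\left(n \right)} = 7 - \frac{1}{2 n}$ ($f{\left(n \right)} = 7 - \frac{1}{n + n} = 7 - \frac{1}{2 n}$)
$R{\left(1,2 \right)} \left(-6 + f{\left(5 \right)}\right)^{2} = 6 \left(-6 + \left(7 - \frac{1}{2 \cdot 5}\right)\right)^{2} = 6 \left(-6 + \left(7 - \frac{1}{10}\right)\right)^{2} = 6 \left(-6 + \frac{69}{10}\right)^{2} = 6 \left(\frac{9}{10}\right)^{2} = 6 \cdot \frac{81}{100} = \frac{243}{50}$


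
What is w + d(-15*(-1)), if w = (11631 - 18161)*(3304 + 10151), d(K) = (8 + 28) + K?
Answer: -87861099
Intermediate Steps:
d(K) = 36 + K
w = -87861150 (w = -6530*13455 = -87861150)
w + d(-15*(-1)) = -87861150 + (36 - 15*(-1)) = -87861150 + (36 + 15) = -87861150 + 51 = -87861099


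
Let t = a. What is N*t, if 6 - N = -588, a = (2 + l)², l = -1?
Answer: 594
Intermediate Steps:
a = 1 (a = (2 - 1)² = 1² = 1)
N = 594 (N = 6 - 1*(-588) = 6 + 588 = 594)
t = 1
N*t = 594*1 = 594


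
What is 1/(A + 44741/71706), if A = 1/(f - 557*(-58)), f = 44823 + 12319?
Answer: 1068993048/667010779 ≈ 1.6027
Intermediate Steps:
f = 57142
A = 1/89448 (A = 1/(57142 - 557*(-58)) = 1/(57142 + 32306) = 1/89448 ≈ 1.1180e-5)
1/(A + 44741/71706) = 1/(1/89448 + 44741/71706) = 1/(667010779/1068993048) = 1068993048/667010779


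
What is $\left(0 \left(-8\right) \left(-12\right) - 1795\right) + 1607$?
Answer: $-188$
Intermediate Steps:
$\left(0 \left(-8\right) \left(-12\right) - 1795\right) + 1607 = \left(0 \left(-12\right) - 1795\right) + 1607 = \left(0 - 1795\right) + 1607 = -1795 + 1607 = -188$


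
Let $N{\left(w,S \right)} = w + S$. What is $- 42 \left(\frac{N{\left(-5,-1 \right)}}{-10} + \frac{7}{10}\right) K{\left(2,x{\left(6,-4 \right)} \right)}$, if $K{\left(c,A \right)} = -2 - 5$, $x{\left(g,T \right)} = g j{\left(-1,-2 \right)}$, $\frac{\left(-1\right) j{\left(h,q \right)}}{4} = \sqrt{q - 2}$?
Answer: $\frac{1911}{5} \approx 382.2$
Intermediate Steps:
$j{\left(h,q \right)} = - 4 \sqrt{-2 + q}$ ($j{\left(h,q \right)} = - 4 \sqrt{q - 2} = - 4 \sqrt{-2 + q}$)
$x{\left(g,T \right)} = - 8 i g$ ($x{\left(g,T \right)} = g \left(- 4 \sqrt{-2 - 2}\right) = g \left(- 4 \sqrt{-4}\right) = g \left(- 4 \cdot 2 i\right) = g \left(- 8 i\right) = - 8 i g$)
$K{\left(c,A \right)} = -7$ ($K{\left(c,A \right)} = -2 - 5 = -7$)
$N{\left(w,S \right)} = S + w$
$- 42 \left(\frac{N{\left(-5,-1 \right)}}{-10} + \frac{7}{10}\right) K{\left(2,x{\left(6,-4 \right)} \right)} = - 42 \left(\frac{-1 - 5}{-10} + \frac{7}{10}\right) \left(-7\right) = - 42 \left(\left(-6\right) \left(- \frac{1}{10}\right) + 7 \cdot \frac{1}{10}\right) \left(-7\right) = - 42 \left(\frac{3}{5} + \frac{7}{10}\right) \left(-7\right) = \left(-42\right) \frac{13}{10} \left(-7\right) = \left(- \frac{273}{5}\right) \left(-7\right) = \frac{1911}{5}$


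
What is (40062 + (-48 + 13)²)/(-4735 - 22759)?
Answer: -41287/27494 ≈ -1.5017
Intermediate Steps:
(40062 + (-48 + 13)²)/(-4735 - 22759) = (40062 + (-35)²)/(-27494) = (40062 + 1225)*(-1/27494) = 41287*(-1/27494) = -41287/27494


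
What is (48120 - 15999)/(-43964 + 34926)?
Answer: -32121/9038 ≈ -3.5540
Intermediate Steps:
(48120 - 15999)/(-43964 + 34926) = 32121/(-9038) = 32121*(-1/9038) = -32121/9038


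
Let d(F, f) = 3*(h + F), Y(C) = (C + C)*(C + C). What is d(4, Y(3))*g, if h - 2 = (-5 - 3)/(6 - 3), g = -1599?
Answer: -15990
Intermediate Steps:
Y(C) = 4*C² (Y(C) = (2*C)*(2*C) = 4*C²)
h = -⅔ (h = 2 + (-5 - 3)/(6 - 3) = 2 - 8/3 = -⅔ ≈ -0.66667)
d(F, f) = -2 + 3*F (d(F, f) = 3*(-⅔ + F) = -2 + 3*F)
d(4, Y(3))*g = (-2 + 3*4)*(-1599) = (-2 + 12)*(-1599) = 10*(-1599) = -15990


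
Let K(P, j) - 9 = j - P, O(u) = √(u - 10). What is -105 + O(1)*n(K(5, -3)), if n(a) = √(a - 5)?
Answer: -111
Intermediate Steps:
O(u) = √(-10 + u)
K(P, j) = 9 + j - P (K(P, j) = 9 + (j - P) = 9 + j - P)
n(a) = √(-5 + a)
-105 + O(1)*n(K(5, -3)) = -105 + √(-10 + 1)*√(-5 + (9 - 3 - 1*5)) = -105 + √(-9)*√(-5 + (9 - 3 - 5)) = -105 + (3*I)*√(-5 + 1) = -105 + (3*I)*√(-4) = -105 + (3*I)*(2*I) = -105 - 6 = -111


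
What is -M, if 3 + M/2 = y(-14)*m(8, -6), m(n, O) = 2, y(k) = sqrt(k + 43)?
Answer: 6 - 4*sqrt(29) ≈ -15.541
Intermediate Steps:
y(k) = sqrt(43 + k)
M = -6 + 4*sqrt(29) (M = -6 + 2*(sqrt(43 - 14)*2) = -6 + 2*(sqrt(29)*2) = -6 + 2*(2*sqrt(29)) = -6 + 4*sqrt(29) ≈ 15.541)
-M = -(-6 + 4*sqrt(29)) = 6 - 4*sqrt(29)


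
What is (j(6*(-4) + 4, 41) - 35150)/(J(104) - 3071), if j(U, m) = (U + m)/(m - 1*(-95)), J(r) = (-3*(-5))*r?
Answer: 4780379/205496 ≈ 23.263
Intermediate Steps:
J(r) = 15*r
j(U, m) = (U + m)/(95 + m) (j(U, m) = (U + m)/(m + 95) = (U + m)/(95 + m))
(j(6*(-4) + 4, 41) - 35150)/(J(104) - 3071) = (((6*(-4) + 4) + 41)/(95 + 41) - 35150)/(15*104 - 3071) = (((-24 + 4) + 41)/136 - 35150)/(1560 - 3071) = ((-20 + 41)/136 - 35150)/(-1511) = ((1/136)*21 - 35150)*(-1/1511) = (21/136 - 35150)*(-1/1511) = -4780379/136*(-1/1511) = 4780379/205496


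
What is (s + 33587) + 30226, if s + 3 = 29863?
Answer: 93673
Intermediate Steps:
s = 29860 (s = -3 + 29863 = 29860)
(s + 33587) + 30226 = (29860 + 33587) + 30226 = 63447 + 30226 = 93673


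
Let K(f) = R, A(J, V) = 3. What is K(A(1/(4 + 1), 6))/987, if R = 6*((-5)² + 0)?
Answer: 50/329 ≈ 0.15198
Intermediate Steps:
R = 150 (R = 6*(25 + 0) = 6*25 = 150)
K(f) = 150
K(A(1/(4 + 1), 6))/987 = 150/987 = 150*(1/987) = 50/329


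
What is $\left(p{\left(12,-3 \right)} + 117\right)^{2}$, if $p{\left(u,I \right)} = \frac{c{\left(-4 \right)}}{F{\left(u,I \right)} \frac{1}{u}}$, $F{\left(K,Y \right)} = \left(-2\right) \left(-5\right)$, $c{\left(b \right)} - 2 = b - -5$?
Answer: $\frac{363609}{25} \approx 14544.0$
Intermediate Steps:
$c{\left(b \right)} = 7 + b$ ($c{\left(b \right)} = 2 + \left(b - -5\right) = 2 + \left(b + 5\right) = 2 + \left(5 + b\right) = 7 + b$)
$F{\left(K,Y \right)} = 10$
$p{\left(u,I \right)} = \frac{3 u}{10}$ ($p{\left(u,I \right)} = \frac{7 - 4}{10 \frac{1}{u}} = 3 \frac{u}{10} = \frac{3 u}{10}$)
$\left(p{\left(12,-3 \right)} + 117\right)^{2} = \left(\frac{3}{10} \cdot 12 + 117\right)^{2} = \left(\frac{18}{5} + 117\right)^{2} = \left(\frac{603}{5}\right)^{2} = \frac{363609}{25}$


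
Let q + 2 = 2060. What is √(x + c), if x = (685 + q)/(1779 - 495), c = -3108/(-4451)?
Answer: √23145754438815/2857542 ≈ 1.6836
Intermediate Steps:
q = 2058 (q = -2 + 2060 = 2058)
c = 3108/4451 (c = -3108*(-1/4451) = 3108/4451 ≈ 0.69827)
x = 2743/1284 (x = (685 + 2058)/(1779 - 495) = 2743/1284 ≈ 2.1363)
√(x + c) = √(2743/1284 + 3108/4451) = √(16199765/5715084) = √23145754438815/2857542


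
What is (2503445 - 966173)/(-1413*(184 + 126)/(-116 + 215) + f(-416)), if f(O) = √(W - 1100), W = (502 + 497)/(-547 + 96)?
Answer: -11247793912080/32374997663 - 5636664*I*√224191649/32374997663 ≈ -347.42 - 2.6069*I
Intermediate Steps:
W = -999/451 (W = 999/(-451) = 999*(-1/451) = -999/451 ≈ -2.2151)
f(O) = I*√224191649/451 (f(O) = √(-999/451 - 1100) = √(-497099/451) = I*√224191649/451)
(2503445 - 966173)/(-1413*(184 + 126)/(-116 + 215) + f(-416)) = (2503445 - 966173)/(-1413*(184 + 126)/(-116 + 215) + I*√224191649/451) = 1537272/(-438030/99 + I*√224191649/451) = 1537272/(-1413*310/99 + I*√224191649/451) = 1537272/(-48670/11 + I*√224191649/451)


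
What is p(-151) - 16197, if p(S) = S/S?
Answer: -16196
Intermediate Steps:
p(S) = 1
p(-151) - 16197 = 1 - 16197 = -16196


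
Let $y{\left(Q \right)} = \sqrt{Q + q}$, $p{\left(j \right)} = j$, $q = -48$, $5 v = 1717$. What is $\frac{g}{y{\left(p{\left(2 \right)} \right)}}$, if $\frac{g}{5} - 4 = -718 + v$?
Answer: $\frac{1853 i \sqrt{46}}{46} \approx 273.21 i$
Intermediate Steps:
$v = \frac{1717}{5}$ ($v = \frac{1}{5} \cdot 1717 = \frac{1717}{5} \approx 343.4$)
$g = -1853$ ($g = 20 + 5 \left(-718 + \frac{1717}{5}\right) = 20 + 5 \left(- \frac{1873}{5}\right) = 20 - 1873 = -1853$)
$y{\left(Q \right)} = \sqrt{-48 + Q}$ ($y{\left(Q \right)} = \sqrt{Q - 48} = \sqrt{-48 + Q}$)
$\frac{g}{y{\left(p{\left(2 \right)} \right)}} = - \frac{1853}{\sqrt{-48 + 2}} = - \frac{1853}{\sqrt{-46}} = - \frac{1853}{i \sqrt{46}} = - 1853 \left(- \frac{i \sqrt{46}}{46}\right) = \frac{1853 i \sqrt{46}}{46}$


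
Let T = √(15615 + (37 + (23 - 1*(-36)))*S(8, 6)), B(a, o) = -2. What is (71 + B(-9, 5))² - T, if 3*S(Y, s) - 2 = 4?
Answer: 4761 - √15807 ≈ 4635.3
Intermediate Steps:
S(Y, s) = 2 (S(Y, s) = ⅔ + (⅓)*4 = ⅔ + 4/3 = 2)
T = √15807 (T = √(15615 + (37 + (23 - 1*(-36)))*2) = √(15615 + (37 + (23 + 36))*2) = √(15615 + (37 + 59)*2) = √(15615 + 96*2) = √(15615 + 192) = √15807 ≈ 125.73)
(71 + B(-9, 5))² - T = (71 - 2)² - √15807 = 69² - √15807 = 4761 - √15807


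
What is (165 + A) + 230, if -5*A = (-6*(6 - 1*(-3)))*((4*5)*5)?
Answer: 1475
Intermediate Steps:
A = 1080 (A = -(-6*(6 - 1*(-3)))*(4*5)*5/5 = -(-6*(6 + 3))*20*5/5 = -(-6*9)*100/5 = -(-54)*100/5 = -⅕*(-5400) = 1080)
(165 + A) + 230 = (165 + 1080) + 230 = 1245 + 230 = 1475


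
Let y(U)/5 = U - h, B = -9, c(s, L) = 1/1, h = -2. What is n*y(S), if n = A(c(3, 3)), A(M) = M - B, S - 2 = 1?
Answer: 250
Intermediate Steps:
S = 3 (S = 2 + 1 = 3)
c(s, L) = 1
y(U) = 10 + 5*U (y(U) = 5*(U - 1*(-2)) = 5*(U + 2) = 5*(2 + U) = 10 + 5*U)
A(M) = 9 + M (A(M) = M - 1*(-9) = M + 9 = 9 + M)
n = 10 (n = 9 + 1 = 10)
n*y(S) = 10*(10 + 5*3) = 10*(10 + 15) = 10*25 = 250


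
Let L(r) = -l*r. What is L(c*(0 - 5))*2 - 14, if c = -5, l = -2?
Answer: 86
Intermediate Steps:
L(r) = 2*r (L(r) = -(-2)*r = 2*r)
L(c*(0 - 5))*2 - 14 = (2*(-5*(0 - 5)))*2 - 14 = (2*(-5*(-5)))*2 - 14 = (2*25)*2 - 14 = 50*2 - 14 = 100 - 14 = 86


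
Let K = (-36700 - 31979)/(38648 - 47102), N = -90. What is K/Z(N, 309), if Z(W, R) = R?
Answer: 7631/290254 ≈ 0.026291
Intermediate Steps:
K = 22893/2818 (K = -68679/(-8454) = -68679*(-1/8454) = 22893/2818 ≈ 8.1238)
K/Z(N, 309) = (22893/2818)/309 = (22893/2818)*(1/309) = 7631/290254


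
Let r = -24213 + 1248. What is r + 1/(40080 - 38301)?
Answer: -40854734/1779 ≈ -22965.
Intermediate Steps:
r = -22965
r + 1/(40080 - 38301) = -22965 + 1/(40080 - 38301) = -22965 + 1/1779 = -40854734/1779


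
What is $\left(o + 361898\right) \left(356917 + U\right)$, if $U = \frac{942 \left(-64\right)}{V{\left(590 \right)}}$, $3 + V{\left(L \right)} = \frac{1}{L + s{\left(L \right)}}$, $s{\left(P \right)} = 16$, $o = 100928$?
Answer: $\frac{317060208798242}{1817} \approx 1.745 \cdot 10^{11}$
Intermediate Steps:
$V{\left(L \right)} = -3 + \frac{1}{16 + L}$ ($V{\left(L \right)} = -3 + \frac{1}{L + 16} = -3 + \frac{1}{16 + L}$)
$U = \frac{36534528}{1817}$ ($U = \frac{942 \left(-64\right)}{\frac{1}{16 + 590} \left(-47 - 1770\right)} = - \frac{60288}{\frac{1}{606} \left(-47 - 1770\right)} = - \frac{60288}{\frac{1}{606} \left(-1817\right)} = - \frac{60288}{- \frac{1817}{606}} = \left(-60288\right) \left(- \frac{606}{1817}\right) = \frac{36534528}{1817} \approx 20107.0$)
$\left(o + 361898\right) \left(356917 + U\right) = \left(100928 + 361898\right) \left(356917 + \frac{36534528}{1817}\right) = 462826 \cdot \frac{685052717}{1817} = \frac{317060208798242}{1817}$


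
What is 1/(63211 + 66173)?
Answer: 1/129384 ≈ 7.7289e-6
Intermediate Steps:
1/(63211 + 66173) = 1/129384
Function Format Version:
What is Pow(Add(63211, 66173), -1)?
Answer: Rational(1, 129384) ≈ 7.7289e-6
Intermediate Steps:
Pow(Add(63211, 66173), -1) = Pow(129384, -1) = Rational(1, 129384)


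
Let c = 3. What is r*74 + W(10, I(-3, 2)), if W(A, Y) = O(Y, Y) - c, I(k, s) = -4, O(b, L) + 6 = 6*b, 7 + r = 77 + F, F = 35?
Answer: 7737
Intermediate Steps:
r = 105 (r = -7 + (77 + 35) = -7 + 112 = 105)
O(b, L) = -6 + 6*b
W(A, Y) = -9 + 6*Y (W(A, Y) = (-6 + 6*Y) - 1*3 = (-6 + 6*Y) - 3 = -9 + 6*Y)
r*74 + W(10, I(-3, 2)) = 105*74 + (-9 + 6*(-4)) = 7770 + (-9 - 24) = 7770 - 33 = 7737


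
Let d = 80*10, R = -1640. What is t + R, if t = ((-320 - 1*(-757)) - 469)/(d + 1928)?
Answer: -559244/341 ≈ -1640.0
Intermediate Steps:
d = 800
t = -4/341 (t = ((-320 - 1*(-757)) - 469)/(800 + 1928) = ((-320 + 757) - 469)/2728 = (437 - 469)*(1/2728) = -32*1/2728 = -4/341 ≈ -0.011730)
t + R = -4/341 - 1640 = -559244/341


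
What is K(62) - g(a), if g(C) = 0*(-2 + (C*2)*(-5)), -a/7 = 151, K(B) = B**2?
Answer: 3844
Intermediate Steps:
a = -1057 (a = -7*151 = -1057)
g(C) = 0 (g(C) = 0*(-2 + (2*C)*(-5)) = 0*(-2 - 10*C) = 0)
K(62) - g(a) = 62**2 - 1*0 = 3844 + 0 = 3844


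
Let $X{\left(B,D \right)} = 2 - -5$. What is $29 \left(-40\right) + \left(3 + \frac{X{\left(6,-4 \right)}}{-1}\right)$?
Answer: $-1164$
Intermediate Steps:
$X{\left(B,D \right)} = 7$ ($X{\left(B,D \right)} = 2 + 5 = 7$)
$29 \left(-40\right) + \left(3 + \frac{X{\left(6,-4 \right)}}{-1}\right) = 29 \left(-40\right) + \left(3 + \frac{7}{-1}\right) = -1160 + \left(3 + 7 \left(-1\right)\right) = -1160 + \left(3 - 7\right) = -1160 - 4 = -1164$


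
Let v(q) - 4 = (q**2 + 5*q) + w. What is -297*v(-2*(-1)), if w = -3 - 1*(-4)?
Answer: -5643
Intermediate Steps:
w = 1 (w = -3 + 4 = 1)
v(q) = 5 + q**2 + 5*q (v(q) = 4 + ((q**2 + 5*q) + 1) = 4 + (1 + q**2 + 5*q) = 5 + q**2 + 5*q)
-297*v(-2*(-1)) = -297*(5 + (-2*(-1))**2 + 5*(-2*(-1))) = -297*(5 + 2**2 + 5*2) = -297*(5 + 4 + 10) = -297*19 = -5643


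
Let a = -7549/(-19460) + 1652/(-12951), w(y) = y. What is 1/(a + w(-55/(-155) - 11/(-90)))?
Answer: 7812820260/5761385863 ≈ 1.3561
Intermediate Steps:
a = 65619179/252026460 (a = -7549*(-1/19460) + 1652*(-1/12951) = 7549/19460 - 1652/12951 = 65619179/252026460 ≈ 0.26037)
1/(a + w(-55/(-155) - 11/(-90))) = 1/(65619179/252026460 + (-55/(-155) - 11/(-90))) = 1/(65619179/252026460 + (-55*(-1/155) - 11*(-1/90))) = 1/(65619179/252026460 + (11/31 + 11/90)) = 1/(65619179/252026460 + 1331/2790) = 1/(5761385863/7812820260) = 7812820260/5761385863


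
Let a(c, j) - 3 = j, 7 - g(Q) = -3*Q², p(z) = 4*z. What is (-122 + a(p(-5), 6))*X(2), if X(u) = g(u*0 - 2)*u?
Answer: -4294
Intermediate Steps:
g(Q) = 7 + 3*Q² (g(Q) = 7 - (-3)*Q² = 7 + 3*Q²)
a(c, j) = 3 + j
X(u) = 19*u (X(u) = (7 + 3*(u*0 - 2)²)*u = (7 + 3*(0 - 2)²)*u = (7 + 3*(-2)²)*u = (7 + 3*4)*u = (7 + 12)*u = 19*u)
(-122 + a(p(-5), 6))*X(2) = (-122 + (3 + 6))*(19*2) = (-122 + 9)*38 = -113*38 = -4294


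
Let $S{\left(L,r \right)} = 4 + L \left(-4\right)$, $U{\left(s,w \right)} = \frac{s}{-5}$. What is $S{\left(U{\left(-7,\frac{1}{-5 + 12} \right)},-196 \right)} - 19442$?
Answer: $- \frac{97218}{5} \approx -19444.0$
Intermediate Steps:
$U{\left(s,w \right)} = - \frac{s}{5}$ ($U{\left(s,w \right)} = s \left(- \frac{1}{5}\right) = - \frac{s}{5}$)
$S{\left(L,r \right)} = 4 - 4 L$
$S{\left(U{\left(-7,\frac{1}{-5 + 12} \right)},-196 \right)} - 19442 = \left(4 - 4 \left(\left(- \frac{1}{5}\right) \left(-7\right)\right)\right) - 19442 = \left(4 - \frac{28}{5}\right) - 19442 = - \frac{8}{5} - 19442 = - \frac{97218}{5}$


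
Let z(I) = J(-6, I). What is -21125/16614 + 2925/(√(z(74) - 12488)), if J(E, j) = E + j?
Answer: -1625/1278 - 65*I*√345/46 ≈ -1.2715 - 26.246*I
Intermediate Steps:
z(I) = -6 + I
-21125/16614 + 2925/(√(z(74) - 12488)) = -21125/16614 + 2925/(√((-6 + 74) - 12488)) = -21125*1/16614 + 2925/(√(68 - 12488)) = -1625/1278 + 2925/(√(-12420)) = -1625/1278 + 2925/((6*I*√345)) = -1625/1278 + 2925*(-I*√345/2070) = -1625/1278 - 65*I*√345/46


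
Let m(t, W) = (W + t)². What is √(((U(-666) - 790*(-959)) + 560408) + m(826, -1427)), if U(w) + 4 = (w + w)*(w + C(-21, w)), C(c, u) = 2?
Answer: √2563663 ≈ 1601.1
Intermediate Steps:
U(w) = -4 + 2*w*(2 + w) (U(w) = -4 + (w + w)*(w + 2) = -4 + (2*w)*(2 + w) = -4 + 2*w*(2 + w))
√(((U(-666) - 790*(-959)) + 560408) + m(826, -1427)) = √((((-4 + 2*(-666)² + 4*(-666)) - 790*(-959)) + 560408) + (-1427 + 826)²) = √((((-4 + 2*443556 - 2664) + 757610) + 560408) + (-601)²) = √((((-4 + 887112 - 2664) + 757610) + 560408) + 361201) = √(((884444 + 757610) + 560408) + 361201) = √((1642054 + 560408) + 361201) = √(2202462 + 361201) = √2563663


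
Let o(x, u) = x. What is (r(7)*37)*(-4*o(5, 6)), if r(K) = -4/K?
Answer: 2960/7 ≈ 422.86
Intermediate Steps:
(r(7)*37)*(-4*o(5, 6)) = (-4/7*37)*(-4*5) = (-4*⅐*37)*(-20) = -4/7*37*(-20) = -148/7*(-20) = 2960/7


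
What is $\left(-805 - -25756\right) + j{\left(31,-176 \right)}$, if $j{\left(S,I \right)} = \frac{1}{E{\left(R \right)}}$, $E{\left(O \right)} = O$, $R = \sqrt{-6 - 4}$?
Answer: $24951 - \frac{i \sqrt{10}}{10} \approx 24951.0 - 0.31623 i$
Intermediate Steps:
$R = i \sqrt{10}$ ($R = \sqrt{-10} = i \sqrt{10} \approx 3.1623 i$)
$j{\left(S,I \right)} = - \frac{i \sqrt{10}}{10}$ ($j{\left(S,I \right)} = \frac{1}{i \sqrt{10}} = - \frac{i \sqrt{10}}{10}$)
$\left(-805 - -25756\right) + j{\left(31,-176 \right)} = \left(-805 - -25756\right) - \frac{i \sqrt{10}}{10} = \left(-805 + 25756\right) - \frac{i \sqrt{10}}{10} = 24951 - \frac{i \sqrt{10}}{10}$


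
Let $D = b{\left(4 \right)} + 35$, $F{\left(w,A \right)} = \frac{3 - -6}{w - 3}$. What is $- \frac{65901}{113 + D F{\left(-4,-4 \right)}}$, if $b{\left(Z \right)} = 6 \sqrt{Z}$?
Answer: $- \frac{461307}{368} \approx -1253.6$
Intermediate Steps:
$F{\left(w,A \right)} = \frac{9}{-3 + w}$ ($F{\left(w,A \right)} = \frac{3 + 6}{-3 + w} = \frac{9}{-3 + w}$)
$D = 47$ ($D = 6 \sqrt{4} + 35 = 6 \cdot 2 + 35 = 12 + 35 = 47$)
$- \frac{65901}{113 + D F{\left(-4,-4 \right)}} = - \frac{65901}{113 + 47 \frac{9}{-3 - 4}} = - \frac{65901}{113 + 47 \frac{9}{-7}} = - \frac{65901}{113 + 47 \cdot 9 \left(- \frac{1}{7}\right)} = - \frac{65901}{113 + 47 \left(- \frac{9}{7}\right)} = - \frac{65901}{113 - \frac{423}{7}} = - \frac{65901}{\frac{368}{7}} = \left(-65901\right) \frac{7}{368} = - \frac{461307}{368}$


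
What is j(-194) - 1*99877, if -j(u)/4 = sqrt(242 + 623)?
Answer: -99877 - 4*sqrt(865) ≈ -99995.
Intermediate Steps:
j(u) = -4*sqrt(865) (j(u) = -4*sqrt(242 + 623) = -4*sqrt(865))
j(-194) - 1*99877 = -4*sqrt(865) - 1*99877 = -4*sqrt(865) - 99877 = -99877 - 4*sqrt(865)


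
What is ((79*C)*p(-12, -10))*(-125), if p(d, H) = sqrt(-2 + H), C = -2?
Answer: 39500*I*sqrt(3) ≈ 68416.0*I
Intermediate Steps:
((79*C)*p(-12, -10))*(-125) = ((79*(-2))*sqrt(-2 - 10))*(-125) = -316*I*sqrt(3)*(-125) = 39500*I*sqrt(3)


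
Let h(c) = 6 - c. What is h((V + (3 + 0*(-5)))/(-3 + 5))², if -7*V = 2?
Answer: 4225/196 ≈ 21.556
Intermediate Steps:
V = -2/7 (V = -⅐*2 = -2/7 ≈ -0.28571)
h((V + (3 + 0*(-5)))/(-3 + 5))² = (6 - (-2/7 + (3 + 0*(-5)))/(-3 + 5))² = (6 - (-2/7 + (3 + 0))/2)² = (6 - (-2/7 + 3)/2)² = (6 - 19/(7*2))² = (6 - 1*19/14)² = (6 - 19/14)² = (65/14)² = 4225/196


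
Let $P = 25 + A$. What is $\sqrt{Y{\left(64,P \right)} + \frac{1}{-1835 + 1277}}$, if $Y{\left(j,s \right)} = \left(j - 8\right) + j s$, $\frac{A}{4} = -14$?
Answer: $\frac{5 i \sqrt{2668046}}{186} \approx 43.909 i$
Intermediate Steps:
$A = -56$ ($A = 4 \left(-14\right) = -56$)
$P = -31$ ($P = 25 - 56 = -31$)
$Y{\left(j,s \right)} = -8 + j + j s$ ($Y{\left(j,s \right)} = \left(-8 + j\right) + j s = -8 + j + j s$)
$\sqrt{Y{\left(64,P \right)} + \frac{1}{-1835 + 1277}} = \sqrt{\left(-8 + 64 + 64 \left(-31\right)\right) + \frac{1}{-1835 + 1277}} = \sqrt{\left(-8 + 64 - 1984\right) + \frac{1}{-558}} = \sqrt{-1928 - \frac{1}{558}} = \sqrt{- \frac{1075825}{558}} = \frac{5 i \sqrt{2668046}}{186}$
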